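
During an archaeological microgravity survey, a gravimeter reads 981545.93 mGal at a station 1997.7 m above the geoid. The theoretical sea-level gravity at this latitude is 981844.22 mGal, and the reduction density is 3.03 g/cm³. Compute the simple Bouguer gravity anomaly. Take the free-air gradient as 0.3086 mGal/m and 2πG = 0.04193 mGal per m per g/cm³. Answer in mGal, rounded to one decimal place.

Free-air correction = 0.3086 × 1997.7 = 616.49 mGal
Free-air anomaly = 981545.93 − 981844.22 + (616.49) = 318.20 mGal
Bouguer slab correction = 0.04193 × 3.03 × 1997.7 = 253.80 mGal
Simple Bouguer anomaly = 318.20 − (253.80) = 64.40 mGal

64.4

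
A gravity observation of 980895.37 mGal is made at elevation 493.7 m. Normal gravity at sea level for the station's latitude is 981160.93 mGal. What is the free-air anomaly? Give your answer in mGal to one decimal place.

Free-air correction = 0.3086 × 493.7 = 152.36 mGal
Free-air anomaly = 980895.37 − 981160.93 + (152.36) = -113.20 mGal

-113.2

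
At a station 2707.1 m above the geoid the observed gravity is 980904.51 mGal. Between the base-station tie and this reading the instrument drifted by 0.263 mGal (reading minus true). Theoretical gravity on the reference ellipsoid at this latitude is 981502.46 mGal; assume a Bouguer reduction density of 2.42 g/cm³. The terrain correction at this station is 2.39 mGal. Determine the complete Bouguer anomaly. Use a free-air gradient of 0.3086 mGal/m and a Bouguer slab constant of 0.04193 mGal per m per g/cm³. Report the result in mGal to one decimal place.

-35.1

Drift-corrected reading = 980904.51 − (0.263) = 980904.247 mGal
Free-air correction = 0.3086 × 2707.1 = 835.41 mGal
Free-air anomaly = 980904.247 − 981502.46 + (835.41) = 237.197 mGal
Bouguer slab correction = 0.04193 × 2.42 × 2707.1 = 274.69 mGal
Simple Bouguer anomaly = 237.197 − (274.69) = -37.493 mGal
Complete Bouguer anomaly = -37.493 + 2.39 = -35.103 mGal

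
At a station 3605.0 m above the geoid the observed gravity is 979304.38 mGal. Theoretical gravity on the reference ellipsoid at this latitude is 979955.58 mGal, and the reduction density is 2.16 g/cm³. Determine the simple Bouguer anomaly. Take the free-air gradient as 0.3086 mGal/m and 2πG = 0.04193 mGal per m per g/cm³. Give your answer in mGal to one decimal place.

134.8

Free-air correction = 0.3086 × 3605.0 = 1112.50 mGal
Free-air anomaly = 979304.38 − 979955.58 + (1112.50) = 461.30 mGal
Bouguer slab correction = 0.04193 × 2.16 × 3605.0 = 326.50 mGal
Simple Bouguer anomaly = 461.30 − (326.50) = 134.80 mGal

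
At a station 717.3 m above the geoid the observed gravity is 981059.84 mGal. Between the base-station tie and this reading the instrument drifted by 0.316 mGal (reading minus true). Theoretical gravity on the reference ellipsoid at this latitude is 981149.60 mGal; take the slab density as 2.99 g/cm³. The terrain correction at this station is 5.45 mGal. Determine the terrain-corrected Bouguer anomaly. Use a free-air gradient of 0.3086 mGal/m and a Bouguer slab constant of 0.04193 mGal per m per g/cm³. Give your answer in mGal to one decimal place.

Drift-corrected reading = 981059.84 − (0.316) = 981059.524 mGal
Free-air correction = 0.3086 × 717.3 = 221.36 mGal
Free-air anomaly = 981059.524 − 981149.60 + (221.36) = 131.284 mGal
Bouguer slab correction = 0.04193 × 2.99 × 717.3 = 89.93 mGal
Simple Bouguer anomaly = 131.284 − (89.93) = 41.354 mGal
Complete Bouguer anomaly = 41.354 + 5.45 = 46.804 mGal

46.8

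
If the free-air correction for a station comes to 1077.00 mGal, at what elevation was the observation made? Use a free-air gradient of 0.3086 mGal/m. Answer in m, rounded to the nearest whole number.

3490

h = 1077.00 / 0.3086 = 3489.95 m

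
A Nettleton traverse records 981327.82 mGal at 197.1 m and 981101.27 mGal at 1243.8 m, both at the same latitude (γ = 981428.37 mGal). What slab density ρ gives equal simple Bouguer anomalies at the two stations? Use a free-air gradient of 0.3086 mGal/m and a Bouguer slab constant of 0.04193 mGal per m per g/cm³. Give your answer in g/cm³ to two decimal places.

2.20

Δg_obs = 981101.27 − 981327.82 = -226.55 mGal over Δh = 1243.8 − 197.1 = 1046.7 m
Equal Bouguer anomalies ⇒ Δg_obs + (0.3086 − 0.04193ρ)·Δh = 0
0.3086 − 0.04193ρ = −Δg_obs/Δh = 0.21644
ρ = (0.3086 − 0.21644) / 0.04193 = 2.20 g/cm³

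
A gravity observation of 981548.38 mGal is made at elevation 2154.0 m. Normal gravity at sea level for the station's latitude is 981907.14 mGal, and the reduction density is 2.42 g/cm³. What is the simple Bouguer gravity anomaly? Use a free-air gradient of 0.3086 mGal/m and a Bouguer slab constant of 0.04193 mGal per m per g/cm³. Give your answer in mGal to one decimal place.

Free-air correction = 0.3086 × 2154.0 = 664.72 mGal
Free-air anomaly = 981548.38 − 981907.14 + (664.72) = 305.96 mGal
Bouguer slab correction = 0.04193 × 2.42 × 2154.0 = 218.57 mGal
Simple Bouguer anomaly = 305.96 − (218.57) = 87.39 mGal

87.4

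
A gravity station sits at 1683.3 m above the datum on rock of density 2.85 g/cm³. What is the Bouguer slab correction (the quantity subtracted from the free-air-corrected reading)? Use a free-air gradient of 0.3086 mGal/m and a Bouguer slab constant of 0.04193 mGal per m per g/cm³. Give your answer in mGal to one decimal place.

Bouguer slab correction = 0.04193 × 2.85 × 1683.3 = 201.2 mGal

201.2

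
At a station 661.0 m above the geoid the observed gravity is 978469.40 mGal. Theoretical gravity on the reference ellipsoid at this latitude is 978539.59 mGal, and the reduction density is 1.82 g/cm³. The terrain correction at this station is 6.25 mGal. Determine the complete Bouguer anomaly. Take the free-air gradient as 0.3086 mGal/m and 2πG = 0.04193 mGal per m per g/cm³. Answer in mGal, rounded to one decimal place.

89.6

Free-air correction = 0.3086 × 661.0 = 203.98 mGal
Free-air anomaly = 978469.40 − 978539.59 + (203.98) = 133.79 mGal
Bouguer slab correction = 0.04193 × 1.82 × 661.0 = 50.44 mGal
Simple Bouguer anomaly = 133.79 − (50.44) = 83.35 mGal
Complete Bouguer anomaly = 83.35 + 6.25 = 89.60 mGal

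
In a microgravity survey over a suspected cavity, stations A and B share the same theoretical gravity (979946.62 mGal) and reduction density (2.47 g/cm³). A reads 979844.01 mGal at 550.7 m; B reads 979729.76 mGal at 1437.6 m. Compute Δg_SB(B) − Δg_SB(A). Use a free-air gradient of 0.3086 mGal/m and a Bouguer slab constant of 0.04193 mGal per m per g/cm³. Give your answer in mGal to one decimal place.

Δg_SB(A) = 979844.01 − 979946.62 + 0.3086×550.7 − 0.04193×2.47×550.7 = 10.30 mGal
Δg_SB(B) = 979729.76 − 979946.62 + 0.3086×1437.6 − 0.04193×2.47×1437.6 = 77.90 mGal
Difference = 77.90 − (10.30) = 67.60 mGal

67.6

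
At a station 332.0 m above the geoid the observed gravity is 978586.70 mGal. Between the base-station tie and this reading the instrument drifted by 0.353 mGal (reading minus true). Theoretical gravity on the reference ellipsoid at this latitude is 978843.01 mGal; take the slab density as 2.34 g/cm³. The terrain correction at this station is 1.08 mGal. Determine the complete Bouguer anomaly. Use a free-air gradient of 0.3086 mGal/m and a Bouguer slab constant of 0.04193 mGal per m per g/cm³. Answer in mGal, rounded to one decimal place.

Drift-corrected reading = 978586.70 − (0.353) = 978586.347 mGal
Free-air correction = 0.3086 × 332.0 = 102.46 mGal
Free-air anomaly = 978586.347 − 978843.01 + (102.46) = -154.203 mGal
Bouguer slab correction = 0.04193 × 2.34 × 332.0 = 32.57 mGal
Simple Bouguer anomaly = -154.203 − (32.57) = -186.773 mGal
Complete Bouguer anomaly = -186.773 + 1.08 = -185.693 mGal

-185.7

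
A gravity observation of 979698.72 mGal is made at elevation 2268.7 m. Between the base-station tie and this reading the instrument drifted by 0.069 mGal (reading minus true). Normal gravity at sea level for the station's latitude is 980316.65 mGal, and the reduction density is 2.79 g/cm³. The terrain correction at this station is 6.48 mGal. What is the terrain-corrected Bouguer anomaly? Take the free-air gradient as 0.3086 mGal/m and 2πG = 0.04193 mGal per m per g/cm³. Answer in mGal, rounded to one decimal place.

-176.8

Drift-corrected reading = 979698.72 − (0.069) = 979698.651 mGal
Free-air correction = 0.3086 × 2268.7 = 700.12 mGal
Free-air anomaly = 979698.651 − 980316.65 + (700.12) = 82.121 mGal
Bouguer slab correction = 0.04193 × 2.79 × 2268.7 = 265.40 mGal
Simple Bouguer anomaly = 82.121 − (265.40) = -183.279 mGal
Complete Bouguer anomaly = -183.279 + 6.48 = -176.799 mGal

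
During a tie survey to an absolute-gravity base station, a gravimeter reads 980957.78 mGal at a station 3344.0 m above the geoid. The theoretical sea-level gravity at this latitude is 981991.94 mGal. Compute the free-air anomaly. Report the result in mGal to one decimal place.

Free-air correction = 0.3086 × 3344.0 = 1031.96 mGal
Free-air anomaly = 980957.78 − 981991.94 + (1031.96) = -2.20 mGal

-2.2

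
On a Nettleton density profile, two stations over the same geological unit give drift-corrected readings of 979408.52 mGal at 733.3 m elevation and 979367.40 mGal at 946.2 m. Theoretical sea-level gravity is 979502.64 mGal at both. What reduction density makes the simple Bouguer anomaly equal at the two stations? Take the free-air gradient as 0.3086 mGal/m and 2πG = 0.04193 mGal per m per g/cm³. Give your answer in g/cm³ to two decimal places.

2.75

Δg_obs = 979367.40 − 979408.52 = -41.12 mGal over Δh = 946.2 − 733.3 = 212.9 m
Equal Bouguer anomalies ⇒ Δg_obs + (0.3086 − 0.04193ρ)·Δh = 0
0.3086 − 0.04193ρ = −Δg_obs/Δh = 0.19314
ρ = (0.3086 − 0.19314) / 0.04193 = 2.75 g/cm³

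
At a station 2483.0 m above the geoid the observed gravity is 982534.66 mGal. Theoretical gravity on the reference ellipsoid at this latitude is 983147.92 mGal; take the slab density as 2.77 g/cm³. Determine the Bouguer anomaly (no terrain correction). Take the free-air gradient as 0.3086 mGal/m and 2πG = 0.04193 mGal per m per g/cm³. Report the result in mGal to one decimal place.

-135.4

Free-air correction = 0.3086 × 2483.0 = 766.25 mGal
Free-air anomaly = 982534.66 − 983147.92 + (766.25) = 152.99 mGal
Bouguer slab correction = 0.04193 × 2.77 × 2483.0 = 288.39 mGal
Simple Bouguer anomaly = 152.99 − (288.39) = -135.40 mGal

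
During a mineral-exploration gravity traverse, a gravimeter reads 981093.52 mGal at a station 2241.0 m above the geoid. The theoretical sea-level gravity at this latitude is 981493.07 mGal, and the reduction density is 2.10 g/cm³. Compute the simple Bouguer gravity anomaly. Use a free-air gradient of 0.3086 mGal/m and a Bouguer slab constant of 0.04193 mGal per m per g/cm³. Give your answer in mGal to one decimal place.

94.7

Free-air correction = 0.3086 × 2241.0 = 691.57 mGal
Free-air anomaly = 981093.52 − 981493.07 + (691.57) = 292.02 mGal
Bouguer slab correction = 0.04193 × 2.10 × 2241.0 = 197.33 mGal
Simple Bouguer anomaly = 292.02 − (197.33) = 94.69 mGal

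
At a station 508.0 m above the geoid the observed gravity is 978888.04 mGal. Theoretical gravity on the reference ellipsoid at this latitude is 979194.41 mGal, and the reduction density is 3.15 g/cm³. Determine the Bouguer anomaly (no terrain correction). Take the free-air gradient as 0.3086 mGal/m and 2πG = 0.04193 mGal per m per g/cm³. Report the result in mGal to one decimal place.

-216.7

Free-air correction = 0.3086 × 508.0 = 156.77 mGal
Free-air anomaly = 978888.04 − 979194.41 + (156.77) = -149.60 mGal
Bouguer slab correction = 0.04193 × 3.15 × 508.0 = 67.10 mGal
Simple Bouguer anomaly = -149.60 − (67.10) = -216.70 mGal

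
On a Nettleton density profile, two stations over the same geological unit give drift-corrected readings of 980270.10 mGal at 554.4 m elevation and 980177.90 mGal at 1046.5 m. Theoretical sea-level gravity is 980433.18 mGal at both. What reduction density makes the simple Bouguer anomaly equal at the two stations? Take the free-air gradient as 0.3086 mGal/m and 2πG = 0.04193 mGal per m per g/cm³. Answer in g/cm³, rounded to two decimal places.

Δg_obs = 980177.90 − 980270.10 = -92.20 mGal over Δh = 1046.5 − 554.4 = 492.1 m
Equal Bouguer anomalies ⇒ Δg_obs + (0.3086 − 0.04193ρ)·Δh = 0
0.3086 − 0.04193ρ = −Δg_obs/Δh = 0.18736
ρ = (0.3086 − 0.18736) / 0.04193 = 2.89 g/cm³

2.89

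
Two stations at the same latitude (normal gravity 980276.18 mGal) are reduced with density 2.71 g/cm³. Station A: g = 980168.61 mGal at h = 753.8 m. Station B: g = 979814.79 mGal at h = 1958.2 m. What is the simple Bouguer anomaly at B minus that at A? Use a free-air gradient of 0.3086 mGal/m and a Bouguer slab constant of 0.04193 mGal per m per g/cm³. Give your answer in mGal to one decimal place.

-119.0

Δg_SB(A) = 980168.61 − 980276.18 + 0.3086×753.8 − 0.04193×2.71×753.8 = 39.40 mGal
Δg_SB(B) = 979814.79 − 980276.18 + 0.3086×1958.2 − 0.04193×2.71×1958.2 = -79.60 mGal
Difference = -79.60 − (39.40) = -119.00 mGal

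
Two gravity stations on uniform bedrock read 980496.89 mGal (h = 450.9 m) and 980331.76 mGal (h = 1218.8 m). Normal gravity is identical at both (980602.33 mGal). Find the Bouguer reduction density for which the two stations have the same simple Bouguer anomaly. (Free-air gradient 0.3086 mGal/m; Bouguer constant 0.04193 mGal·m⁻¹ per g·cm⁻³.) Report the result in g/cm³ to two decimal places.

Δg_obs = 980331.76 − 980496.89 = -165.13 mGal over Δh = 1218.8 − 450.9 = 767.9 m
Equal Bouguer anomalies ⇒ Δg_obs + (0.3086 − 0.04193ρ)·Δh = 0
0.3086 − 0.04193ρ = −Δg_obs/Δh = 0.21504
ρ = (0.3086 − 0.21504) / 0.04193 = 2.23 g/cm³

2.23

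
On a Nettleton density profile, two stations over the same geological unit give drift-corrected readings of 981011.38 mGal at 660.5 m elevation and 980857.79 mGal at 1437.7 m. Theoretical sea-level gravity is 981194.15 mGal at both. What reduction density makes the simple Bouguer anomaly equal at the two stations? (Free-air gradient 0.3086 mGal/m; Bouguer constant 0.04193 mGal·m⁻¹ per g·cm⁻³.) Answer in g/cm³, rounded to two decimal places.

Δg_obs = 980857.79 − 981011.38 = -153.59 mGal over Δh = 1437.7 − 660.5 = 777.2 m
Equal Bouguer anomalies ⇒ Δg_obs + (0.3086 − 0.04193ρ)·Δh = 0
0.3086 − 0.04193ρ = −Δg_obs/Δh = 0.19762
ρ = (0.3086 − 0.19762) / 0.04193 = 2.65 g/cm³

2.65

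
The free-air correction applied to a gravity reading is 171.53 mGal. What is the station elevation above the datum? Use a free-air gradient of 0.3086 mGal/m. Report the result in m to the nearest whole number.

h = 171.53 / 0.3086 = 555.83 m

556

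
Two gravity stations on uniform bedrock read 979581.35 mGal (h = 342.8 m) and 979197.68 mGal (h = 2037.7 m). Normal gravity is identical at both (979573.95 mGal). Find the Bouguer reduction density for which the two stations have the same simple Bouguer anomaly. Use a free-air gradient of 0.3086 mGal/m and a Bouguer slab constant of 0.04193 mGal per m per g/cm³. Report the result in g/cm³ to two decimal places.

Δg_obs = 979197.68 − 979581.35 = -383.67 mGal over Δh = 2037.7 − 342.8 = 1694.9 m
Equal Bouguer anomalies ⇒ Δg_obs + (0.3086 − 0.04193ρ)·Δh = 0
0.3086 − 0.04193ρ = −Δg_obs/Δh = 0.22637
ρ = (0.3086 − 0.22637) / 0.04193 = 1.96 g/cm³

1.96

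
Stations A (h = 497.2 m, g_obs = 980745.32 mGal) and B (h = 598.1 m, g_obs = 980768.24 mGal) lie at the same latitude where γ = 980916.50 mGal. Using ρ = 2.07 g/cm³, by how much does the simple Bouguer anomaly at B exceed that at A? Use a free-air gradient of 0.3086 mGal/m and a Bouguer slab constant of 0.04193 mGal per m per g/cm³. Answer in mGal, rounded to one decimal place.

Δg_SB(A) = 980745.32 − 980916.50 + 0.3086×497.2 − 0.04193×2.07×497.2 = -60.90 mGal
Δg_SB(B) = 980768.24 − 980916.50 + 0.3086×598.1 − 0.04193×2.07×598.1 = -15.60 mGal
Difference = -15.60 − (-60.90) = 45.30 mGal

45.3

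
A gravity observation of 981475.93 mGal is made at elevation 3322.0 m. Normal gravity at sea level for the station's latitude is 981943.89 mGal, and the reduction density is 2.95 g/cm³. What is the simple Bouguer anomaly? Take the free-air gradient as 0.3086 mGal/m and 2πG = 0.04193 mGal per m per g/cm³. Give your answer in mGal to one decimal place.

Free-air correction = 0.3086 × 3322.0 = 1025.17 mGal
Free-air anomaly = 981475.93 − 981943.89 + (1025.17) = 557.21 mGal
Bouguer slab correction = 0.04193 × 2.95 × 3322.0 = 410.91 mGal
Simple Bouguer anomaly = 557.21 − (410.91) = 146.30 mGal

146.3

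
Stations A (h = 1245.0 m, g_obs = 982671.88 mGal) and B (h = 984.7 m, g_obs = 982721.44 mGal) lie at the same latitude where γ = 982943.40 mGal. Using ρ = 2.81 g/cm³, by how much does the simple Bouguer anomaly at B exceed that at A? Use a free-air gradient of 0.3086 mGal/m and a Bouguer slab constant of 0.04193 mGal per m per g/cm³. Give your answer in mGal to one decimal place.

-0.1

Δg_SB(A) = 982671.88 − 982943.40 + 0.3086×1245.0 − 0.04193×2.81×1245.0 = -34.00 mGal
Δg_SB(B) = 982721.44 − 982943.40 + 0.3086×984.7 − 0.04193×2.81×984.7 = -34.10 mGal
Difference = -34.10 − (-34.00) = -0.10 mGal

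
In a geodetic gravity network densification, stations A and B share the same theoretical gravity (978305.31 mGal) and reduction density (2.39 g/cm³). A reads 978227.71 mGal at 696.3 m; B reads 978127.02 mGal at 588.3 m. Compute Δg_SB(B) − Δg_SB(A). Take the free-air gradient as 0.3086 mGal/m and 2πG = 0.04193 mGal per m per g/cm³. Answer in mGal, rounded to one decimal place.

Δg_SB(A) = 978227.71 − 978305.31 + 0.3086×696.3 − 0.04193×2.39×696.3 = 67.50 mGal
Δg_SB(B) = 978127.02 − 978305.31 + 0.3086×588.3 − 0.04193×2.39×588.3 = -55.70 mGal
Difference = -55.70 − (67.50) = -123.20 mGal

-123.2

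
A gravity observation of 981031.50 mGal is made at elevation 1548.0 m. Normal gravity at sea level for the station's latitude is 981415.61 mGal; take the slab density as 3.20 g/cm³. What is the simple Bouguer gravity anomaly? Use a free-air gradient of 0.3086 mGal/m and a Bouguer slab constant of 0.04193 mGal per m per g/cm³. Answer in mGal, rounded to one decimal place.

Free-air correction = 0.3086 × 1548.0 = 477.71 mGal
Free-air anomaly = 981031.50 − 981415.61 + (477.71) = 93.60 mGal
Bouguer slab correction = 0.04193 × 3.20 × 1548.0 = 207.70 mGal
Simple Bouguer anomaly = 93.60 − (207.70) = -114.10 mGal

-114.1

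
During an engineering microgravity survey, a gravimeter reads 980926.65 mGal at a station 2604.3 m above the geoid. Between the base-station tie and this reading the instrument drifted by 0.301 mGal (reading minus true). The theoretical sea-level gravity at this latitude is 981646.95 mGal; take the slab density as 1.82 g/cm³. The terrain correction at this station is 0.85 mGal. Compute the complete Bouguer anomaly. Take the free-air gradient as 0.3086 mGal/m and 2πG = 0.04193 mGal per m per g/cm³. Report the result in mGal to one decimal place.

Drift-corrected reading = 980926.65 − (0.301) = 980926.349 mGal
Free-air correction = 0.3086 × 2604.3 = 803.69 mGal
Free-air anomaly = 980926.349 − 981646.95 + (803.69) = 83.089 mGal
Bouguer slab correction = 0.04193 × 1.82 × 2604.3 = 198.74 mGal
Simple Bouguer anomaly = 83.089 − (198.74) = -115.651 mGal
Complete Bouguer anomaly = -115.651 + 0.85 = -114.801 mGal

-114.8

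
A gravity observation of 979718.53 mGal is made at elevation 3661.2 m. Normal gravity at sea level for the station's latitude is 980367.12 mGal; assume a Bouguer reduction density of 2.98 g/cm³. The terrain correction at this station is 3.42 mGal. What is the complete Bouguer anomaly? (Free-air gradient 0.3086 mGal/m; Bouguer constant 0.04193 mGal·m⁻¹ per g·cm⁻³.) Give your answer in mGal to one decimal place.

Free-air correction = 0.3086 × 3661.2 = 1129.85 mGal
Free-air anomaly = 979718.53 − 980367.12 + (1129.85) = 481.26 mGal
Bouguer slab correction = 0.04193 × 2.98 × 3661.2 = 457.47 mGal
Simple Bouguer anomaly = 481.26 − (457.47) = 23.79 mGal
Complete Bouguer anomaly = 23.79 + 3.42 = 27.21 mGal

27.2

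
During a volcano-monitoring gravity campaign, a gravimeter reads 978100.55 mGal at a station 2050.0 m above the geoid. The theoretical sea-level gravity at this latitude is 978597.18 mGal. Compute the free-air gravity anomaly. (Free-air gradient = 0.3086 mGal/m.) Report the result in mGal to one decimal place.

Free-air correction = 0.3086 × 2050.0 = 632.63 mGal
Free-air anomaly = 978100.55 − 978597.18 + (632.63) = 136.00 mGal

136.0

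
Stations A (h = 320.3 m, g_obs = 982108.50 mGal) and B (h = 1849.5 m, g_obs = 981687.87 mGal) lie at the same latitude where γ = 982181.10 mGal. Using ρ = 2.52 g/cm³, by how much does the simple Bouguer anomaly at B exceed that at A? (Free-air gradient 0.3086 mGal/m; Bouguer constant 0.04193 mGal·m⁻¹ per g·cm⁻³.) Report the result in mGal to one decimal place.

-110.3

Δg_SB(A) = 982108.50 − 982181.10 + 0.3086×320.3 − 0.04193×2.52×320.3 = -7.60 mGal
Δg_SB(B) = 981687.87 − 982181.10 + 0.3086×1849.5 − 0.04193×2.52×1849.5 = -117.90 mGal
Difference = -117.90 − (-7.60) = -110.30 mGal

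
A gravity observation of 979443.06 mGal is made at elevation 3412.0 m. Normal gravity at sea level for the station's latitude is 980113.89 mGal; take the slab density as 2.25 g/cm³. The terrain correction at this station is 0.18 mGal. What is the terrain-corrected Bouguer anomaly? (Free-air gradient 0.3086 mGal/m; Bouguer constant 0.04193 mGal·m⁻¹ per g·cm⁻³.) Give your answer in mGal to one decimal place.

Free-air correction = 0.3086 × 3412.0 = 1052.94 mGal
Free-air anomaly = 979443.06 − 980113.89 + (1052.94) = 382.11 mGal
Bouguer slab correction = 0.04193 × 2.25 × 3412.0 = 321.90 mGal
Simple Bouguer anomaly = 382.11 − (321.90) = 60.21 mGal
Complete Bouguer anomaly = 60.21 + 0.18 = 60.39 mGal

60.4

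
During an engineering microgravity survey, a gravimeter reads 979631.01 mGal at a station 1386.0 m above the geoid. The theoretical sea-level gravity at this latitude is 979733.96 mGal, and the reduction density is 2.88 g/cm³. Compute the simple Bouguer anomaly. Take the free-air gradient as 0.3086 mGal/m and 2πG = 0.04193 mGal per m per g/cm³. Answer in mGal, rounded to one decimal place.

Free-air correction = 0.3086 × 1386.0 = 427.72 mGal
Free-air anomaly = 979631.01 − 979733.96 + (427.72) = 324.77 mGal
Bouguer slab correction = 0.04193 × 2.88 × 1386.0 = 167.37 mGal
Simple Bouguer anomaly = 324.77 − (167.37) = 157.40 mGal

157.4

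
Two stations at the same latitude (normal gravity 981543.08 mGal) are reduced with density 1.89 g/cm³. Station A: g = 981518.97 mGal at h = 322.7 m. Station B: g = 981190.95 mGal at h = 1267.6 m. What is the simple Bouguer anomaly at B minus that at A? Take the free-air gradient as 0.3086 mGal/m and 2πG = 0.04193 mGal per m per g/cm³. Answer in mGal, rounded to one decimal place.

Δg_SB(A) = 981518.97 − 981543.08 + 0.3086×322.7 − 0.04193×1.89×322.7 = 49.90 mGal
Δg_SB(B) = 981190.95 − 981543.08 + 0.3086×1267.6 − 0.04193×1.89×1267.6 = -61.40 mGal
Difference = -61.40 − (49.90) = -111.30 mGal

-111.3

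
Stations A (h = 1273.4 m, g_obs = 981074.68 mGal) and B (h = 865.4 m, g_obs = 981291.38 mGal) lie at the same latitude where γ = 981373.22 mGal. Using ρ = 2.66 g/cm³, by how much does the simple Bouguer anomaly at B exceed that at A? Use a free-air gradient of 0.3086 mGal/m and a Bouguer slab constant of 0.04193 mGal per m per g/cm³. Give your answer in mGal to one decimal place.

Δg_SB(A) = 981074.68 − 981373.22 + 0.3086×1273.4 − 0.04193×2.66×1273.4 = -47.60 mGal
Δg_SB(B) = 981291.38 − 981373.22 + 0.3086×865.4 − 0.04193×2.66×865.4 = 88.70 mGal
Difference = 88.70 − (-47.60) = 136.30 mGal

136.3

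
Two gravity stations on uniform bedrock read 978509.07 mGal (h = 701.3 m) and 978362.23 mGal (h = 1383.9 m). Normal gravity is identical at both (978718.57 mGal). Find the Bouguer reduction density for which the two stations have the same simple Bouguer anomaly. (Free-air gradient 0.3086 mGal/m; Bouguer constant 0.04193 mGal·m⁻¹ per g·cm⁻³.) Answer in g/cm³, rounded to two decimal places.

Δg_obs = 978362.23 − 978509.07 = -146.84 mGal over Δh = 1383.9 − 701.3 = 682.6 m
Equal Bouguer anomalies ⇒ Δg_obs + (0.3086 − 0.04193ρ)·Δh = 0
0.3086 − 0.04193ρ = −Δg_obs/Δh = 0.21512
ρ = (0.3086 − 0.21512) / 0.04193 = 2.23 g/cm³

2.23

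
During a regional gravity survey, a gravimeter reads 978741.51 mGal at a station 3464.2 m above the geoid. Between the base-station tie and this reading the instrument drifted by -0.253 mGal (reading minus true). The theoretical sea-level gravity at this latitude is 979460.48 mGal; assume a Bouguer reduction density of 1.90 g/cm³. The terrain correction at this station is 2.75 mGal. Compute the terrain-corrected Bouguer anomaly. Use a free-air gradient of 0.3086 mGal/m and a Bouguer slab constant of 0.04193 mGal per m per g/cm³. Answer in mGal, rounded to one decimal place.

Drift-corrected reading = 978741.51 − (-0.253) = 978741.763 mGal
Free-air correction = 0.3086 × 3464.2 = 1069.05 mGal
Free-air anomaly = 978741.763 − 979460.48 + (1069.05) = 350.333 mGal
Bouguer slab correction = 0.04193 × 1.90 × 3464.2 = 275.98 mGal
Simple Bouguer anomaly = 350.333 − (275.98) = 74.353 mGal
Complete Bouguer anomaly = 74.353 + 2.75 = 77.103 mGal

77.1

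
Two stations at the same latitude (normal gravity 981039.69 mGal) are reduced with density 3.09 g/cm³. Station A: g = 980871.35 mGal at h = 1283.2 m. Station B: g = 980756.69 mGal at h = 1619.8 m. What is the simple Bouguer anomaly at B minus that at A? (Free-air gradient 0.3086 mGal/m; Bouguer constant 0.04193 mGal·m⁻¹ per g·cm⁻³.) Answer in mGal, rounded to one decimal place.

Δg_SB(A) = 980871.35 − 981039.69 + 0.3086×1283.2 − 0.04193×3.09×1283.2 = 61.40 mGal
Δg_SB(B) = 980756.69 − 981039.69 + 0.3086×1619.8 − 0.04193×3.09×1619.8 = 7.00 mGal
Difference = 7.00 − (61.40) = -54.40 mGal

-54.4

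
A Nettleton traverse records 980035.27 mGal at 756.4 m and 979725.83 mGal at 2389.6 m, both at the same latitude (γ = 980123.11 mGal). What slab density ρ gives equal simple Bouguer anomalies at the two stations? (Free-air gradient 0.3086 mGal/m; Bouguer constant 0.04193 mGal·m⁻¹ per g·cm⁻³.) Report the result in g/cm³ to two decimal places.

2.84

Δg_obs = 979725.83 − 980035.27 = -309.44 mGal over Δh = 2389.6 − 756.4 = 1633.2 m
Equal Bouguer anomalies ⇒ Δg_obs + (0.3086 − 0.04193ρ)·Δh = 0
0.3086 − 0.04193ρ = −Δg_obs/Δh = 0.18947
ρ = (0.3086 − 0.18947) / 0.04193 = 2.84 g/cm³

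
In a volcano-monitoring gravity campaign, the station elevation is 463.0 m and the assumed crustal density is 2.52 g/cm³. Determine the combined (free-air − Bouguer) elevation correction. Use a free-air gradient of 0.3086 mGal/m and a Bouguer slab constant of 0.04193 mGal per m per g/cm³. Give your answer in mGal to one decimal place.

Combined gradient = 0.3086 − 0.04193 × 2.52 = 0.2029364 mGal/m
Combined elevation correction = 0.2029364 × 463.0 = 94.0 mGal

94.0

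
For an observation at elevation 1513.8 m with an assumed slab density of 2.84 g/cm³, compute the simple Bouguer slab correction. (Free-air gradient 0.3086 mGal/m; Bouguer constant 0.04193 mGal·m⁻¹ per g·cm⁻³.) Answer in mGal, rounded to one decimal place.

180.3

Bouguer slab correction = 0.04193 × 2.84 × 1513.8 = 180.3 mGal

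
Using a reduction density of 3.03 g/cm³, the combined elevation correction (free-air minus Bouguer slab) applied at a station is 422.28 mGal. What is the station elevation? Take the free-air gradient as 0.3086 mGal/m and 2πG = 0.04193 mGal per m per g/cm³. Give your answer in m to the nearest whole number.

2326

Combined gradient = 0.3086 − 0.04193 × 3.03 = 0.1815521 mGal/m
h = 422.28 / 0.1815521 = 2325.94 m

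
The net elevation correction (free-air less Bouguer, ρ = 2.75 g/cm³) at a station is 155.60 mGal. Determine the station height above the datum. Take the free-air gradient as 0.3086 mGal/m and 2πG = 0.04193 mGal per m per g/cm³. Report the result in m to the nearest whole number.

805

Combined gradient = 0.3086 − 0.04193 × 2.75 = 0.1932925 mGal/m
h = 155.60 / 0.1932925 = 805.00 m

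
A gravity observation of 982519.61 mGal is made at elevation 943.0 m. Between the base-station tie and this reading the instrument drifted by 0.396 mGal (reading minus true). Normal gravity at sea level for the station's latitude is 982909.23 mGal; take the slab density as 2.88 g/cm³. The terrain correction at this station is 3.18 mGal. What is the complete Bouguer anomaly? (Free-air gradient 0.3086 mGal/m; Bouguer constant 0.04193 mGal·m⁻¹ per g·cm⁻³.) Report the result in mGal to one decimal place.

Drift-corrected reading = 982519.61 − (0.396) = 982519.214 mGal
Free-air correction = 0.3086 × 943.0 = 291.01 mGal
Free-air anomaly = 982519.214 − 982909.23 + (291.01) = -99.006 mGal
Bouguer slab correction = 0.04193 × 2.88 × 943.0 = 113.88 mGal
Simple Bouguer anomaly = -99.006 − (113.88) = -212.886 mGal
Complete Bouguer anomaly = -212.886 + 3.18 = -209.706 mGal

-209.7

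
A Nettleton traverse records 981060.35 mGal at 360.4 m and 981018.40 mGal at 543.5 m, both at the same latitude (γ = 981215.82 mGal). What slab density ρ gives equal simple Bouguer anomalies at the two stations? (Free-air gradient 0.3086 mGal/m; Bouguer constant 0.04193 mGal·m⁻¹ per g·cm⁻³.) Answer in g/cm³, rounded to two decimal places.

Δg_obs = 981018.40 − 981060.35 = -41.95 mGal over Δh = 543.5 − 360.4 = 183.1 m
Equal Bouguer anomalies ⇒ Δg_obs + (0.3086 − 0.04193ρ)·Δh = 0
0.3086 − 0.04193ρ = −Δg_obs/Δh = 0.22911
ρ = (0.3086 − 0.22911) / 0.04193 = 1.90 g/cm³

1.90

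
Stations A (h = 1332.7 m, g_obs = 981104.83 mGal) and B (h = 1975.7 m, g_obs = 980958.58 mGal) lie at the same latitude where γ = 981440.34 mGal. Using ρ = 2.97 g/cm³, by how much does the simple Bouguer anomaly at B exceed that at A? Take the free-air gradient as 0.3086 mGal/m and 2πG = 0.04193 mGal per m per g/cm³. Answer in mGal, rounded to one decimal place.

Δg_SB(A) = 981104.83 − 981440.34 + 0.3086×1332.7 − 0.04193×2.97×1332.7 = -90.20 mGal
Δg_SB(B) = 980958.58 − 981440.34 + 0.3086×1975.7 − 0.04193×2.97×1975.7 = -118.10 mGal
Difference = -118.10 − (-90.20) = -27.90 mGal

-27.9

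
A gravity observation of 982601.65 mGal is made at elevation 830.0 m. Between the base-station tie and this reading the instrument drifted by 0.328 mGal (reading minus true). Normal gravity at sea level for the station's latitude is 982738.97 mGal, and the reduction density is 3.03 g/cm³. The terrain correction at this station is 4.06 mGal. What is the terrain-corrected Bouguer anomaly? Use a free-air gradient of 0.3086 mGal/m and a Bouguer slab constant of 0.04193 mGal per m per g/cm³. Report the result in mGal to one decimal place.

17.1

Drift-corrected reading = 982601.65 − (0.328) = 982601.322 mGal
Free-air correction = 0.3086 × 830.0 = 256.14 mGal
Free-air anomaly = 982601.322 − 982738.97 + (256.14) = 118.492 mGal
Bouguer slab correction = 0.04193 × 3.03 × 830.0 = 105.45 mGal
Simple Bouguer anomaly = 118.492 − (105.45) = 13.042 mGal
Complete Bouguer anomaly = 13.042 + 4.06 = 17.102 mGal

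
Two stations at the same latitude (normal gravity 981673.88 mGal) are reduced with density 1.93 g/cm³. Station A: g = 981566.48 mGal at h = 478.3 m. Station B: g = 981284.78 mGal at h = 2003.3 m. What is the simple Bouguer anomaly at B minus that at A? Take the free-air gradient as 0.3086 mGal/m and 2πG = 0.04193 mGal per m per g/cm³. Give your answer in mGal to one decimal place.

Δg_SB(A) = 981566.48 − 981673.88 + 0.3086×478.3 − 0.04193×1.93×478.3 = 1.50 mGal
Δg_SB(B) = 981284.78 − 981673.88 + 0.3086×2003.3 − 0.04193×1.93×2003.3 = 67.00 mGal
Difference = 67.00 − (1.50) = 65.50 mGal

65.5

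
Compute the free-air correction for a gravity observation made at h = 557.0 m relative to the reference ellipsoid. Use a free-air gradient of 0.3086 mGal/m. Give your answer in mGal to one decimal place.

171.9

Free-air correction = 0.3086 × 557.0 = 171.9 mGal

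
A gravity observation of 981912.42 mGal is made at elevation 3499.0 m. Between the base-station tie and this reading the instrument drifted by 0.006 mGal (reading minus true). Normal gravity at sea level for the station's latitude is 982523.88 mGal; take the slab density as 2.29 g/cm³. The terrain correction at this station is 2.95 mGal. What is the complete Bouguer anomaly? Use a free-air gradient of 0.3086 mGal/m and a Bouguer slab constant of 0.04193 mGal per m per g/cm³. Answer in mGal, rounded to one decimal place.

135.3

Drift-corrected reading = 981912.42 − (0.006) = 981912.414 mGal
Free-air correction = 0.3086 × 3499.0 = 1079.79 mGal
Free-air anomaly = 981912.414 − 982523.88 + (1079.79) = 468.324 mGal
Bouguer slab correction = 0.04193 × 2.29 × 3499.0 = 335.97 mGal
Simple Bouguer anomaly = 468.324 − (335.97) = 132.354 mGal
Complete Bouguer anomaly = 132.354 + 2.95 = 135.304 mGal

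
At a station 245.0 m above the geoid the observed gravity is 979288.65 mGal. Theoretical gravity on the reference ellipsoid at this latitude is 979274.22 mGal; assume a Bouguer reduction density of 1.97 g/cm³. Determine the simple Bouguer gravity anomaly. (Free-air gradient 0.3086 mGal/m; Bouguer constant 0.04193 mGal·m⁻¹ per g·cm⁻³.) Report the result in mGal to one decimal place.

Free-air correction = 0.3086 × 245.0 = 75.61 mGal
Free-air anomaly = 979288.65 − 979274.22 + (75.61) = 90.04 mGal
Bouguer slab correction = 0.04193 × 1.97 × 245.0 = 20.24 mGal
Simple Bouguer anomaly = 90.04 − (20.24) = 69.80 mGal

69.8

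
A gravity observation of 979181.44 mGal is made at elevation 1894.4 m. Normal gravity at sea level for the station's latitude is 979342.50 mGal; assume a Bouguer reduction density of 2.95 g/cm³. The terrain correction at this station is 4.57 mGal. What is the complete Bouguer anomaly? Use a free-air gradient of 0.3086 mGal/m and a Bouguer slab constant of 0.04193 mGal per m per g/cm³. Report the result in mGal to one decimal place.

Free-air correction = 0.3086 × 1894.4 = 584.61 mGal
Free-air anomaly = 979181.44 − 979342.50 + (584.61) = 423.55 mGal
Bouguer slab correction = 0.04193 × 2.95 × 1894.4 = 234.32 mGal
Simple Bouguer anomaly = 423.55 − (234.32) = 189.23 mGal
Complete Bouguer anomaly = 189.23 + 4.57 = 193.80 mGal

193.8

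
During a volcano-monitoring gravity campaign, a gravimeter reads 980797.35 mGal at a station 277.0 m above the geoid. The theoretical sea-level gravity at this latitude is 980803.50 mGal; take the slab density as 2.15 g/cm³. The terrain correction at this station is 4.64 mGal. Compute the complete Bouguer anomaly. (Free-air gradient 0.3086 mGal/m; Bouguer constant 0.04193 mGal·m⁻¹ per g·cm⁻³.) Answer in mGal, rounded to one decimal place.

59.0

Free-air correction = 0.3086 × 277.0 = 85.48 mGal
Free-air anomaly = 980797.35 − 980803.50 + (85.48) = 79.33 mGal
Bouguer slab correction = 0.04193 × 2.15 × 277.0 = 24.97 mGal
Simple Bouguer anomaly = 79.33 − (24.97) = 54.36 mGal
Complete Bouguer anomaly = 54.36 + 4.64 = 59.00 mGal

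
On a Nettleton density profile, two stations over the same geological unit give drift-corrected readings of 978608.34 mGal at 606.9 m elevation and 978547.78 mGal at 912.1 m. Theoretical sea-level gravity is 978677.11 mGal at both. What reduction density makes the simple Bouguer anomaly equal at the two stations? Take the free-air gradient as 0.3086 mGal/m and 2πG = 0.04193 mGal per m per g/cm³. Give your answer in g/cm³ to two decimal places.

2.63

Δg_obs = 978547.78 − 978608.34 = -60.56 mGal over Δh = 912.1 − 606.9 = 305.2 m
Equal Bouguer anomalies ⇒ Δg_obs + (0.3086 − 0.04193ρ)·Δh = 0
0.3086 − 0.04193ρ = −Δg_obs/Δh = 0.19843
ρ = (0.3086 − 0.19843) / 0.04193 = 2.63 g/cm³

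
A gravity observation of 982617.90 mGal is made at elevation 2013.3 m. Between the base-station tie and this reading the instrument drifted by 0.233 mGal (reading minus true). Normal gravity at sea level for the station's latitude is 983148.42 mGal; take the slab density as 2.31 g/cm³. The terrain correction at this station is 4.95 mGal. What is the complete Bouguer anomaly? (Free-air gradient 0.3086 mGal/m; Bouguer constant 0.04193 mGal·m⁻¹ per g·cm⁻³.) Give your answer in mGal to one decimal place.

Drift-corrected reading = 982617.90 − (0.233) = 982617.667 mGal
Free-air correction = 0.3086 × 2013.3 = 621.30 mGal
Free-air anomaly = 982617.667 − 983148.42 + (621.30) = 90.547 mGal
Bouguer slab correction = 0.04193 × 2.31 × 2013.3 = 195.00 mGal
Simple Bouguer anomaly = 90.547 − (195.00) = -104.453 mGal
Complete Bouguer anomaly = -104.453 + 4.95 = -99.503 mGal

-99.5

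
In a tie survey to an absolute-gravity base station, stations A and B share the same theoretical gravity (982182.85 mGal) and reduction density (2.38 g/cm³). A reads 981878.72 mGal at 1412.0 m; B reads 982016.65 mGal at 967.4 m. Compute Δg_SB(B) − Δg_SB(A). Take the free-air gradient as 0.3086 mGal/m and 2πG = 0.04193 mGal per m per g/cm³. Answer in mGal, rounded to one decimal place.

Δg_SB(A) = 981878.72 − 982182.85 + 0.3086×1412.0 − 0.04193×2.38×1412.0 = -9.30 mGal
Δg_SB(B) = 982016.65 − 982182.85 + 0.3086×967.4 − 0.04193×2.38×967.4 = 35.80 mGal
Difference = 35.80 − (-9.30) = 45.10 mGal

45.1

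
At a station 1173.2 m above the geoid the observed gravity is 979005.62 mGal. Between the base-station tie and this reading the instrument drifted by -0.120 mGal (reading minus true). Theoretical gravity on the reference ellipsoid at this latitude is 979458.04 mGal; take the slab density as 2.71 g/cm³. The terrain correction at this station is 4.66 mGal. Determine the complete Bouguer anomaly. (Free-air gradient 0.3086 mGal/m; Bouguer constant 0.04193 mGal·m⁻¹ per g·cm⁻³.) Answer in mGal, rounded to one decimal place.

-218.9

Drift-corrected reading = 979005.62 − (-0.120) = 979005.740 mGal
Free-air correction = 0.3086 × 1173.2 = 362.05 mGal
Free-air anomaly = 979005.740 − 979458.04 + (362.05) = -90.250 mGal
Bouguer slab correction = 0.04193 × 2.71 × 1173.2 = 133.31 mGal
Simple Bouguer anomaly = -90.250 − (133.31) = -223.560 mGal
Complete Bouguer anomaly = -223.560 + 4.66 = -218.900 mGal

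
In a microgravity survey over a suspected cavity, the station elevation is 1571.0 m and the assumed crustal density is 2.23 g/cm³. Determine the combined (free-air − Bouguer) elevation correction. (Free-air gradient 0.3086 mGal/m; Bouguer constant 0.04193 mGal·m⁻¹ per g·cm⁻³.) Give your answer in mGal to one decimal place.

Combined gradient = 0.3086 − 0.04193 × 2.23 = 0.2150961 mGal/m
Combined elevation correction = 0.2150961 × 1571.0 = 337.9 mGal

337.9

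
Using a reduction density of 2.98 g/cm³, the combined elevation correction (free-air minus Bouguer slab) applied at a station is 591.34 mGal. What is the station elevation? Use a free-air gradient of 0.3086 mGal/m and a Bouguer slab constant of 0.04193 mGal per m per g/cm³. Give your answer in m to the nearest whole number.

Combined gradient = 0.3086 − 0.04193 × 2.98 = 0.1836486 mGal/m
h = 591.34 / 0.1836486 = 3219.95 m

3220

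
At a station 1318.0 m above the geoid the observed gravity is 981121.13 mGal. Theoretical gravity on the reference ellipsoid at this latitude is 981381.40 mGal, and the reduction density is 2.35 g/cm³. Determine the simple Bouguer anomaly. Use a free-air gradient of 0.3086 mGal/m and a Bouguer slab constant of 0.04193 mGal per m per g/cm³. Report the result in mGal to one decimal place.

16.6

Free-air correction = 0.3086 × 1318.0 = 406.73 mGal
Free-air anomaly = 981121.13 − 981381.40 + (406.73) = 146.46 mGal
Bouguer slab correction = 0.04193 × 2.35 × 1318.0 = 129.87 mGal
Simple Bouguer anomaly = 146.46 − (129.87) = 16.59 mGal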